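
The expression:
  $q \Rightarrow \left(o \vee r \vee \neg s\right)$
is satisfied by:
  {r: True, o: True, s: False, q: False}
  {r: True, s: False, q: False, o: False}
  {o: True, s: False, q: False, r: False}
  {o: False, s: False, q: False, r: False}
  {r: True, q: True, o: True, s: False}
  {r: True, q: True, o: False, s: False}
  {q: True, o: True, r: False, s: False}
  {q: True, r: False, s: False, o: False}
  {o: True, r: True, s: True, q: False}
  {r: True, s: True, o: False, q: False}
  {o: True, s: True, r: False, q: False}
  {s: True, r: False, q: False, o: False}
  {r: True, q: True, s: True, o: True}
  {r: True, q: True, s: True, o: False}
  {q: True, s: True, o: True, r: False}


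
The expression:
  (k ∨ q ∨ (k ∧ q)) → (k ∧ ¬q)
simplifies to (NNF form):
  ¬q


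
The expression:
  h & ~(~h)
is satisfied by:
  {h: True}


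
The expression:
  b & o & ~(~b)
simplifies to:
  b & o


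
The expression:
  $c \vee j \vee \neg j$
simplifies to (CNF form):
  $\text{True}$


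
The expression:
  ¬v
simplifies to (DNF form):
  ¬v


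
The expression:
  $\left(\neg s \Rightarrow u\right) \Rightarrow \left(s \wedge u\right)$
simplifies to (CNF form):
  $\left(s \vee \neg s\right) \wedge \left(s \vee \neg u\right) \wedge \left(u \vee \neg s\right) \wedge \left(u \vee \neg u\right)$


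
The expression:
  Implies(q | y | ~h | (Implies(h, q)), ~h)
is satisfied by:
  {y: False, h: False, q: False}
  {q: True, y: False, h: False}
  {y: True, q: False, h: False}
  {q: True, y: True, h: False}
  {h: True, q: False, y: False}


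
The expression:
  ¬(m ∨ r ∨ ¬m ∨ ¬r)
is never true.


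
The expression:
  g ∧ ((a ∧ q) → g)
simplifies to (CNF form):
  g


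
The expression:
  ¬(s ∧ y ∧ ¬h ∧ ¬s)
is always true.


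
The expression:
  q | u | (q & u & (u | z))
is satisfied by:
  {q: True, u: True}
  {q: True, u: False}
  {u: True, q: False}


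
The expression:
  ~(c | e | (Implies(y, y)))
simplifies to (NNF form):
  False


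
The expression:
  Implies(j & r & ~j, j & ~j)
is always true.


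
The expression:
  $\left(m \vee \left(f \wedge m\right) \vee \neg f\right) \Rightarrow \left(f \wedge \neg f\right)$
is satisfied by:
  {f: True, m: False}


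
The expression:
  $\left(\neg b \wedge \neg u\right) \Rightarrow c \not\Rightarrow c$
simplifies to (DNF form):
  $b \vee u$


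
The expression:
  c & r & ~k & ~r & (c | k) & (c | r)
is never true.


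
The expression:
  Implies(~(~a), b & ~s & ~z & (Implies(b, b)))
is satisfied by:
  {b: True, s: False, z: False, a: False}
  {b: False, s: False, z: False, a: False}
  {b: True, z: True, s: False, a: False}
  {z: True, b: False, s: False, a: False}
  {b: True, s: True, z: False, a: False}
  {s: True, b: False, z: False, a: False}
  {b: True, z: True, s: True, a: False}
  {z: True, s: True, b: False, a: False}
  {a: True, b: True, s: False, z: False}


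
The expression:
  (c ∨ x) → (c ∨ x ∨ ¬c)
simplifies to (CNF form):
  True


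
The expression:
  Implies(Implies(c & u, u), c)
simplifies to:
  c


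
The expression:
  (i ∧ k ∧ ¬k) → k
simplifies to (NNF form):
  True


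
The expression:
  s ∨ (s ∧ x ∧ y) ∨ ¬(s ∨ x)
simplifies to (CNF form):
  s ∨ ¬x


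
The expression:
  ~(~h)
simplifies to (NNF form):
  h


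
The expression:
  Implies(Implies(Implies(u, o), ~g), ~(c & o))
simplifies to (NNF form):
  g | ~c | ~o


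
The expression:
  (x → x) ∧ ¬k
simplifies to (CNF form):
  ¬k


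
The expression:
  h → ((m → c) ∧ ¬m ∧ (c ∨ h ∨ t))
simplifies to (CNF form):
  ¬h ∨ ¬m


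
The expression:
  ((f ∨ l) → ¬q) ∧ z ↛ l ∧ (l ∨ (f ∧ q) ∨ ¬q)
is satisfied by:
  {z: True, q: False, l: False}


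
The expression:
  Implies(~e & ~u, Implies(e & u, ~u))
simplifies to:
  True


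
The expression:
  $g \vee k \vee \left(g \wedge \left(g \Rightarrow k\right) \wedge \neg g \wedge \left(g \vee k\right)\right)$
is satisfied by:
  {k: True, g: True}
  {k: True, g: False}
  {g: True, k: False}


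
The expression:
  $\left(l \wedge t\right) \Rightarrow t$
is always true.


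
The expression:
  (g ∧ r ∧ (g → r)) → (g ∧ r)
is always true.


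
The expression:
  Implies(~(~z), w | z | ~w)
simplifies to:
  True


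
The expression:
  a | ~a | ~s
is always true.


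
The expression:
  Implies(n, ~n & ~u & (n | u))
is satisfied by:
  {n: False}


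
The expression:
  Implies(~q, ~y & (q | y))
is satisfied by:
  {q: True}


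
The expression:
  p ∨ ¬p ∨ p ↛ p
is always true.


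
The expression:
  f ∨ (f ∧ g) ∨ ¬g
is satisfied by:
  {f: True, g: False}
  {g: False, f: False}
  {g: True, f: True}


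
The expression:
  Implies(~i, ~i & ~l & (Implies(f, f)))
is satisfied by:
  {i: True, l: False}
  {l: False, i: False}
  {l: True, i: True}


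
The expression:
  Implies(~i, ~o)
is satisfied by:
  {i: True, o: False}
  {o: False, i: False}
  {o: True, i: True}


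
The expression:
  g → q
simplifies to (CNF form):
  q ∨ ¬g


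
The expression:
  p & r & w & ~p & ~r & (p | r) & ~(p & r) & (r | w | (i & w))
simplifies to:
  False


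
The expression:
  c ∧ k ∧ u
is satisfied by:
  {c: True, u: True, k: True}


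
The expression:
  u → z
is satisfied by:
  {z: True, u: False}
  {u: False, z: False}
  {u: True, z: True}


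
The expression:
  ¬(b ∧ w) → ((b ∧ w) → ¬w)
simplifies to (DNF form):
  True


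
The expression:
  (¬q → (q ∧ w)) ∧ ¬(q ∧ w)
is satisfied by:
  {q: True, w: False}


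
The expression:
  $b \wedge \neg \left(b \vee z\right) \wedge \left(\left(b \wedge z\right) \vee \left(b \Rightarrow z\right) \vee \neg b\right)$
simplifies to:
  $\text{False}$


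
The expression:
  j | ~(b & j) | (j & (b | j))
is always true.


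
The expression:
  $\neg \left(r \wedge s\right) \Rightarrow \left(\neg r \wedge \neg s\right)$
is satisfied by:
  {s: False, r: False}
  {r: True, s: True}


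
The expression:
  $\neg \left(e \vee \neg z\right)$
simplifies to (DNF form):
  $z \wedge \neg e$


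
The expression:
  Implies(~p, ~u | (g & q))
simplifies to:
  p | ~u | (g & q)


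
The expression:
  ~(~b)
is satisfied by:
  {b: True}


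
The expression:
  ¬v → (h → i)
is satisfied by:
  {i: True, v: True, h: False}
  {i: True, h: False, v: False}
  {v: True, h: False, i: False}
  {v: False, h: False, i: False}
  {i: True, v: True, h: True}
  {i: True, h: True, v: False}
  {v: True, h: True, i: False}


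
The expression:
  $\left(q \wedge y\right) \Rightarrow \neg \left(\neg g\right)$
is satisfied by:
  {g: True, q: False, y: False}
  {g: False, q: False, y: False}
  {y: True, g: True, q: False}
  {y: True, g: False, q: False}
  {q: True, g: True, y: False}
  {q: True, g: False, y: False}
  {q: True, y: True, g: True}


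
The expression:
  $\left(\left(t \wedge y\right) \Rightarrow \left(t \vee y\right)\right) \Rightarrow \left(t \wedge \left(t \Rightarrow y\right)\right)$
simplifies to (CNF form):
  $t \wedge y$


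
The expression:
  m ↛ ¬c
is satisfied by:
  {c: True, m: True}


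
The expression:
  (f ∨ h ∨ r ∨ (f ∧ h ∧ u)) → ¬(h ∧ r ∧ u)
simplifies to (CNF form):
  ¬h ∨ ¬r ∨ ¬u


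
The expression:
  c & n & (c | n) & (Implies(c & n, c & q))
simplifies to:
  c & n & q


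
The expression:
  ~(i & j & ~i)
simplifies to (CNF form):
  True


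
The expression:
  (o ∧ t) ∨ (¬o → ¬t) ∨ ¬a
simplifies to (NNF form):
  o ∨ ¬a ∨ ¬t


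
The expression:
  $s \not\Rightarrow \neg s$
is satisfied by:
  {s: True}


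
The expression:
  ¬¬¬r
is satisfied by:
  {r: False}


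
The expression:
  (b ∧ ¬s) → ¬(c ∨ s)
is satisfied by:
  {s: True, c: False, b: False}
  {c: False, b: False, s: False}
  {s: True, b: True, c: False}
  {b: True, c: False, s: False}
  {s: True, c: True, b: False}
  {c: True, s: False, b: False}
  {s: True, b: True, c: True}


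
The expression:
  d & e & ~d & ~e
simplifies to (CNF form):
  False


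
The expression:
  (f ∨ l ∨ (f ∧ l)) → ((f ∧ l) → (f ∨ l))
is always true.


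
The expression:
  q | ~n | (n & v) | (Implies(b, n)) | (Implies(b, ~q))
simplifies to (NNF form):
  True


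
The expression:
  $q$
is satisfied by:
  {q: True}


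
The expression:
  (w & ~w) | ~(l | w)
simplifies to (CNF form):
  ~l & ~w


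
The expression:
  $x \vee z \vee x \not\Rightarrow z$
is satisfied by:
  {x: True, z: True}
  {x: True, z: False}
  {z: True, x: False}


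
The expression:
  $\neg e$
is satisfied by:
  {e: False}


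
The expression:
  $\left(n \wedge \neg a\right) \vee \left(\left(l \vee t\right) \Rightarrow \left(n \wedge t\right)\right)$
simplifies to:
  $\left(n \wedge t\right) \vee \left(n \wedge \neg a\right) \vee \left(\neg l \wedge \neg t\right)$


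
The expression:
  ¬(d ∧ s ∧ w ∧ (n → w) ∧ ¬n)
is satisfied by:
  {n: True, s: False, d: False, w: False}
  {n: False, s: False, d: False, w: False}
  {w: True, n: True, s: False, d: False}
  {w: True, n: False, s: False, d: False}
  {n: True, d: True, w: False, s: False}
  {d: True, w: False, s: False, n: False}
  {w: True, d: True, n: True, s: False}
  {w: True, d: True, n: False, s: False}
  {n: True, s: True, w: False, d: False}
  {s: True, w: False, d: False, n: False}
  {n: True, w: True, s: True, d: False}
  {w: True, s: True, n: False, d: False}
  {n: True, d: True, s: True, w: False}
  {d: True, s: True, w: False, n: False}
  {w: True, d: True, s: True, n: True}


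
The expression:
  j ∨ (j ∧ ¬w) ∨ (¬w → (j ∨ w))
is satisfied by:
  {w: True, j: True}
  {w: True, j: False}
  {j: True, w: False}


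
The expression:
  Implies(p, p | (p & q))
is always true.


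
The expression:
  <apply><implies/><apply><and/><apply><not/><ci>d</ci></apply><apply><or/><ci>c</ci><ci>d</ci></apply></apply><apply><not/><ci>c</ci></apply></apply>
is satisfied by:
  {d: True, c: False}
  {c: False, d: False}
  {c: True, d: True}


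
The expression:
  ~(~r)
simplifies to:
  r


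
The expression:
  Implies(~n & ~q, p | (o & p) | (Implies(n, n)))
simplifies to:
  True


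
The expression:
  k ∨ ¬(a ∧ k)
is always true.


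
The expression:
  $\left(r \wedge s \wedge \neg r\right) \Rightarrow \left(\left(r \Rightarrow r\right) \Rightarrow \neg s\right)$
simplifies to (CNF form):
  $\text{True}$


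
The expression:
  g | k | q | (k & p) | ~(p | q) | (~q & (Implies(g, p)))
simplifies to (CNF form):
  True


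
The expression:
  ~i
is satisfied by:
  {i: False}


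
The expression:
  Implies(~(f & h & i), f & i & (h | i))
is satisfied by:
  {i: True, f: True}


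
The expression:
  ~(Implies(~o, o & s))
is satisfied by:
  {o: False}


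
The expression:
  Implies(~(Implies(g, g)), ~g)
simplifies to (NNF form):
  True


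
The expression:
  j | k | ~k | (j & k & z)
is always true.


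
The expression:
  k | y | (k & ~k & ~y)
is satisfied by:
  {y: True, k: True}
  {y: True, k: False}
  {k: True, y: False}


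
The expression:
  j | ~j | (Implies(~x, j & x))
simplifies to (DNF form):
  True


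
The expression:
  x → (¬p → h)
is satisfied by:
  {p: True, h: True, x: False}
  {p: True, h: False, x: False}
  {h: True, p: False, x: False}
  {p: False, h: False, x: False}
  {x: True, p: True, h: True}
  {x: True, p: True, h: False}
  {x: True, h: True, p: False}


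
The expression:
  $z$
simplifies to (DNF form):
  $z$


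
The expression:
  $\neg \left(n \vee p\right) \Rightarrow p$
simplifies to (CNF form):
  $n \vee p$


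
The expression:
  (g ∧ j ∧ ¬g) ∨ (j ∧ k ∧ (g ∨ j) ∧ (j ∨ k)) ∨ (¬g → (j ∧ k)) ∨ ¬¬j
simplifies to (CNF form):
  g ∨ j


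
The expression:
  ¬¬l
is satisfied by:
  {l: True}


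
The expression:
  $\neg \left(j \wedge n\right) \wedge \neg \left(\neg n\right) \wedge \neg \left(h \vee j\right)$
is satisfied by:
  {n: True, h: False, j: False}


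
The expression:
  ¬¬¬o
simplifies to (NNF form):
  ¬o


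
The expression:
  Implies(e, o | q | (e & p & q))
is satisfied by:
  {q: True, o: True, e: False}
  {q: True, o: False, e: False}
  {o: True, q: False, e: False}
  {q: False, o: False, e: False}
  {q: True, e: True, o: True}
  {q: True, e: True, o: False}
  {e: True, o: True, q: False}


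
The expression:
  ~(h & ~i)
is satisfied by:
  {i: True, h: False}
  {h: False, i: False}
  {h: True, i: True}


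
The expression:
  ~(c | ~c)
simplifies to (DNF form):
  False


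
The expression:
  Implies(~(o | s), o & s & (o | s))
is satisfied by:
  {o: True, s: True}
  {o: True, s: False}
  {s: True, o: False}


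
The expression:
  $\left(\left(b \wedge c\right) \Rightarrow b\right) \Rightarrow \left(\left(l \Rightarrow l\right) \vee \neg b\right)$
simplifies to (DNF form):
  $\text{True}$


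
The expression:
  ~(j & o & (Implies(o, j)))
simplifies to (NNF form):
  ~j | ~o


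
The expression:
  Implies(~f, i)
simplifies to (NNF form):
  f | i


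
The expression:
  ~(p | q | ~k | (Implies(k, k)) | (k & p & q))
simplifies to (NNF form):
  False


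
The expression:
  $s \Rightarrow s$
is always true.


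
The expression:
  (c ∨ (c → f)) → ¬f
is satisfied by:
  {f: False}


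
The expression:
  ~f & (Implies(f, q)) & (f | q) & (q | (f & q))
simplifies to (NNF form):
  q & ~f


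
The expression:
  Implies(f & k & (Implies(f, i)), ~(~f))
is always true.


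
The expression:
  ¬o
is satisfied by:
  {o: False}


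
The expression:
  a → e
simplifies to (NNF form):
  e ∨ ¬a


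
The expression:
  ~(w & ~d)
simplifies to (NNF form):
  d | ~w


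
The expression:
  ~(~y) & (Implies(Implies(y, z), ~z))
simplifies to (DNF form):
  y & ~z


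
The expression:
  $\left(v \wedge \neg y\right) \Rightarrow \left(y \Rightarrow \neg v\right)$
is always true.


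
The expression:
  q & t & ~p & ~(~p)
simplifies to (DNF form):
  False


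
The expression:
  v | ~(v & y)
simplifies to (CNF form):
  True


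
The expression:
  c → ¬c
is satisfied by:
  {c: False}


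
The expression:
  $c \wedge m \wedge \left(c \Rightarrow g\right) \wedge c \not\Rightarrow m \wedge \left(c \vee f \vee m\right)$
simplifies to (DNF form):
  $\text{False}$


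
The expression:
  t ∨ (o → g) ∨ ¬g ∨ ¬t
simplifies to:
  True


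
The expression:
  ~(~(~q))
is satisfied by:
  {q: False}


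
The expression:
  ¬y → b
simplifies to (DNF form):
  b ∨ y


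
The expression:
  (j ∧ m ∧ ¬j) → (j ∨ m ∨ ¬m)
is always true.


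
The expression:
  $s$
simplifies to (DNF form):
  $s$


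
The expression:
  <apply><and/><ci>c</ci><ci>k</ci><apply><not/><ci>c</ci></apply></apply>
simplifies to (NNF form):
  <false/>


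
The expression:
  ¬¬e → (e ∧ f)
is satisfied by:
  {f: True, e: False}
  {e: False, f: False}
  {e: True, f: True}


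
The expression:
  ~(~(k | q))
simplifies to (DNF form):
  k | q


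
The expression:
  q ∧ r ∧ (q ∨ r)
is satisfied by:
  {r: True, q: True}


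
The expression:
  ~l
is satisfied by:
  {l: False}


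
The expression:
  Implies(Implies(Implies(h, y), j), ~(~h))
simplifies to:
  h | ~j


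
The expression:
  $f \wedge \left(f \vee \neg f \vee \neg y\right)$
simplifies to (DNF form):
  $f$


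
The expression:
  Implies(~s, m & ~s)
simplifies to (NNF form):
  m | s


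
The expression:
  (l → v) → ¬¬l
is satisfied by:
  {l: True}


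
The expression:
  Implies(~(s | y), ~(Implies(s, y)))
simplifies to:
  s | y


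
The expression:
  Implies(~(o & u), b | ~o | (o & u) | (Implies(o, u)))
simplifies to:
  b | u | ~o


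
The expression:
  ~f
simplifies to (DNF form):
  ~f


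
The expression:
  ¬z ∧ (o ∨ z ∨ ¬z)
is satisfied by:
  {z: False}


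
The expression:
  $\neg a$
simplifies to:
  $\neg a$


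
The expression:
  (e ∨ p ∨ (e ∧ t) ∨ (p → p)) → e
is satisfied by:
  {e: True}


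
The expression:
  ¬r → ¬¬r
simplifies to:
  r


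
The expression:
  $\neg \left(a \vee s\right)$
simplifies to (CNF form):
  $\neg a \wedge \neg s$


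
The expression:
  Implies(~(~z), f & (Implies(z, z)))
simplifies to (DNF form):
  f | ~z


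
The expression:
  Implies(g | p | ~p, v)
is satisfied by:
  {v: True}


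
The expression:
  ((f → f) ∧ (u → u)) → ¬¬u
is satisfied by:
  {u: True}


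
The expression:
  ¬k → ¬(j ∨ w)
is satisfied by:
  {k: True, j: False, w: False}
  {k: True, w: True, j: False}
  {k: True, j: True, w: False}
  {k: True, w: True, j: True}
  {w: False, j: False, k: False}


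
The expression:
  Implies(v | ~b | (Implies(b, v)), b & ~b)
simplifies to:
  b & ~v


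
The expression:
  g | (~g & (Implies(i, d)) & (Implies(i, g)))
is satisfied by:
  {g: True, i: False}
  {i: False, g: False}
  {i: True, g: True}


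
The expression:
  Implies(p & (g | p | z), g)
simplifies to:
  g | ~p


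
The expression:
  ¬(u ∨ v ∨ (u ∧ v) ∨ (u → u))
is never true.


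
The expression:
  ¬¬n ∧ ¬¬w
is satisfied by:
  {w: True, n: True}


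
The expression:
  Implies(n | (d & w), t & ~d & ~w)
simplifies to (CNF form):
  (t | ~n) & (~d | ~n) & (~d | ~w) & (~n | ~w)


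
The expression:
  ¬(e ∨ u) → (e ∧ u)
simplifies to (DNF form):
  e ∨ u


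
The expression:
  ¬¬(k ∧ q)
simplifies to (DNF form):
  k ∧ q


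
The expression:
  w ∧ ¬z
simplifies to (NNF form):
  w ∧ ¬z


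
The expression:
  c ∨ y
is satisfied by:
  {y: True, c: True}
  {y: True, c: False}
  {c: True, y: False}


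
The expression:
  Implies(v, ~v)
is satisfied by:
  {v: False}


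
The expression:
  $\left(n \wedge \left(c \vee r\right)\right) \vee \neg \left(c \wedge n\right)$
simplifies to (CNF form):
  $\text{True}$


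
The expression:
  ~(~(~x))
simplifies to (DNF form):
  ~x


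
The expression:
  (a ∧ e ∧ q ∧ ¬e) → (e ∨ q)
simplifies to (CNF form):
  True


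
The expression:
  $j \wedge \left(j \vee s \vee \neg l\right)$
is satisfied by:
  {j: True}


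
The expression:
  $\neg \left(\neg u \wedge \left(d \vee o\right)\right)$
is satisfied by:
  {u: True, o: False, d: False}
  {d: True, u: True, o: False}
  {u: True, o: True, d: False}
  {d: True, u: True, o: True}
  {d: False, o: False, u: False}


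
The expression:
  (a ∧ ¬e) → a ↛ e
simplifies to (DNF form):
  True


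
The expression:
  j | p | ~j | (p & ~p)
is always true.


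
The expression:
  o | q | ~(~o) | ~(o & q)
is always true.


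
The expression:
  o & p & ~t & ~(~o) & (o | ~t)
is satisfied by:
  {p: True, o: True, t: False}


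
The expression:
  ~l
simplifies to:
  ~l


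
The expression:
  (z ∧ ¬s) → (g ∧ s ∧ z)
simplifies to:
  s ∨ ¬z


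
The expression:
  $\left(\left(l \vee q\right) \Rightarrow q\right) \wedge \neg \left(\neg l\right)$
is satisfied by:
  {q: True, l: True}


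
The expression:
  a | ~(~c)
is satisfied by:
  {a: True, c: True}
  {a: True, c: False}
  {c: True, a: False}


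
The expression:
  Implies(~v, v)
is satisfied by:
  {v: True}


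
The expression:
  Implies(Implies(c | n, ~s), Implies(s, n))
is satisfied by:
  {n: True, c: True, s: False}
  {n: True, s: False, c: False}
  {c: True, s: False, n: False}
  {c: False, s: False, n: False}
  {n: True, c: True, s: True}
  {n: True, s: True, c: False}
  {c: True, s: True, n: False}


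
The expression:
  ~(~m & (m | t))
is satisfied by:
  {m: True, t: False}
  {t: False, m: False}
  {t: True, m: True}


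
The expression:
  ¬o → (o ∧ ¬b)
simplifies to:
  o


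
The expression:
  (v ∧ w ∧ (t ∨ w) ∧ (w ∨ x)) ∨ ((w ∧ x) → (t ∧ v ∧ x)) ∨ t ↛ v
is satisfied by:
  {t: True, v: True, w: False, x: False}
  {t: True, w: False, v: False, x: False}
  {v: True, t: False, w: False, x: False}
  {t: False, w: False, v: False, x: False}
  {x: True, t: True, v: True, w: False}
  {x: True, t: True, w: False, v: False}
  {x: True, v: True, t: False, w: False}
  {x: True, t: False, w: False, v: False}
  {t: True, w: True, v: True, x: False}
  {t: True, w: True, x: False, v: False}
  {w: True, v: True, x: False, t: False}
  {w: True, x: False, v: False, t: False}
  {t: True, w: True, x: True, v: True}
  {t: True, w: True, x: True, v: False}
  {w: True, x: True, v: True, t: False}


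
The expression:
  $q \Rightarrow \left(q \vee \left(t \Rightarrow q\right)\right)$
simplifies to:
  $\text{True}$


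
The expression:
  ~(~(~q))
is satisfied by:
  {q: False}


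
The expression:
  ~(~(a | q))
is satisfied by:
  {a: True, q: True}
  {a: True, q: False}
  {q: True, a: False}


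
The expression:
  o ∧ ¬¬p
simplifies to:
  o ∧ p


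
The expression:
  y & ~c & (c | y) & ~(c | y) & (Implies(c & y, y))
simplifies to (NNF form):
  False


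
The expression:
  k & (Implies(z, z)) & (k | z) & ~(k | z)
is never true.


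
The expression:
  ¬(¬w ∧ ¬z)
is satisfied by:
  {z: True, w: True}
  {z: True, w: False}
  {w: True, z: False}


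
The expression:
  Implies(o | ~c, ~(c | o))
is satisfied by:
  {o: False}


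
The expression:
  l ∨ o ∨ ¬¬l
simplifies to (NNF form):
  l ∨ o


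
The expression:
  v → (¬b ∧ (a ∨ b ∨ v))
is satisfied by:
  {v: False, b: False}
  {b: True, v: False}
  {v: True, b: False}


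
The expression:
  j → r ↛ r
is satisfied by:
  {j: False}


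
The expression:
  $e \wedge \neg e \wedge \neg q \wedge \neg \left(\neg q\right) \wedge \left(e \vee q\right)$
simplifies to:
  $\text{False}$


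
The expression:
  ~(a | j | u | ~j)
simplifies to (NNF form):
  False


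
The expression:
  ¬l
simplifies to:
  ¬l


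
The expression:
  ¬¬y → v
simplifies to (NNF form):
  v ∨ ¬y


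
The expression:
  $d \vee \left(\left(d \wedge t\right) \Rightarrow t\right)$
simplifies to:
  $\text{True}$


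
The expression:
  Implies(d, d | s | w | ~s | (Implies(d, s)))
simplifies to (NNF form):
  True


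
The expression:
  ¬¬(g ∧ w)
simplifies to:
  g ∧ w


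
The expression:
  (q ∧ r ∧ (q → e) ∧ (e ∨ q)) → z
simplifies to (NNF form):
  z ∨ ¬e ∨ ¬q ∨ ¬r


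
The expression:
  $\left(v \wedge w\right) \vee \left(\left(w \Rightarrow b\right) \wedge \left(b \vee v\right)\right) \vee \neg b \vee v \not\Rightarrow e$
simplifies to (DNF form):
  $\text{True}$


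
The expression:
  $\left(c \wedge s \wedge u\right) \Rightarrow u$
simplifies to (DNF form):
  $\text{True}$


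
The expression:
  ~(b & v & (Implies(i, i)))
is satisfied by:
  {v: False, b: False}
  {b: True, v: False}
  {v: True, b: False}


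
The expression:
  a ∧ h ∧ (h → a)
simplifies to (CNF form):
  a ∧ h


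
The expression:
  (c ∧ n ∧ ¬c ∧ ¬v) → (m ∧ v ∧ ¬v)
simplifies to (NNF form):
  True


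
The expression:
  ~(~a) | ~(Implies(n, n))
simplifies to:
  a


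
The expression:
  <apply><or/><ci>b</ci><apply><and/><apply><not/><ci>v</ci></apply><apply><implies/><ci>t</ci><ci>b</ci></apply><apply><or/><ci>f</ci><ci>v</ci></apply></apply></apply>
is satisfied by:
  {b: True, f: True, t: False, v: False}
  {b: True, t: False, v: False, f: False}
  {b: True, f: True, v: True, t: False}
  {b: True, v: True, t: False, f: False}
  {b: True, f: True, t: True, v: False}
  {b: True, t: True, v: False, f: False}
  {b: True, f: True, v: True, t: True}
  {b: True, v: True, t: True, f: False}
  {f: True, t: False, v: False, b: False}


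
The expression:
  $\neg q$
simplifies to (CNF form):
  $\neg q$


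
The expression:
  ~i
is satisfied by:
  {i: False}


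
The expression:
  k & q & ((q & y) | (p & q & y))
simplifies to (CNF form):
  k & q & y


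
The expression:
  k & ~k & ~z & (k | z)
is never true.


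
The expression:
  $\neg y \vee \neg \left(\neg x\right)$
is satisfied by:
  {x: True, y: False}
  {y: False, x: False}
  {y: True, x: True}


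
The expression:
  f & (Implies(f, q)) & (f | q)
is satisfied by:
  {f: True, q: True}


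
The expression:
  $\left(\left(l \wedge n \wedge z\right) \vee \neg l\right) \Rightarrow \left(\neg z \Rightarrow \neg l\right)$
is always true.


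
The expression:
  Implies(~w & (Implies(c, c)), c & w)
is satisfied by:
  {w: True}


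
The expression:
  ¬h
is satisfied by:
  {h: False}


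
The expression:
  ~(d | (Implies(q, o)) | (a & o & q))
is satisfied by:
  {q: True, d: False, o: False}


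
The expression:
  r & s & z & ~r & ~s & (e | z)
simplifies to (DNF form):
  False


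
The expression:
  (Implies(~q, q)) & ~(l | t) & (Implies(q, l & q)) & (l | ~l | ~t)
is never true.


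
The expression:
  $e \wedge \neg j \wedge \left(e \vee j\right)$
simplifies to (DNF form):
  $e \wedge \neg j$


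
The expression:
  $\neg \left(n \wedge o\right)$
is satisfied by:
  {o: False, n: False}
  {n: True, o: False}
  {o: True, n: False}


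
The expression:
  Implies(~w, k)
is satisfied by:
  {k: True, w: True}
  {k: True, w: False}
  {w: True, k: False}


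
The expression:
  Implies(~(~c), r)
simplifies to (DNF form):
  r | ~c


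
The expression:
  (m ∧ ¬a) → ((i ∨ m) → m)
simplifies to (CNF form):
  True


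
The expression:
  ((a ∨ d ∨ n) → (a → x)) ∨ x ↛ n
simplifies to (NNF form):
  x ∨ ¬a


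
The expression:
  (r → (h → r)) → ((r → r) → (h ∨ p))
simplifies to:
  h ∨ p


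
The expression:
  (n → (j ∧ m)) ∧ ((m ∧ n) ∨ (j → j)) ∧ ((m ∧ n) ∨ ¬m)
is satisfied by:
  {j: True, n: False, m: False}
  {j: False, n: False, m: False}
  {n: True, m: True, j: True}


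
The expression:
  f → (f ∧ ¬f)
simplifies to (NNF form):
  ¬f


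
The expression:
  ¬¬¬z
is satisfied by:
  {z: False}


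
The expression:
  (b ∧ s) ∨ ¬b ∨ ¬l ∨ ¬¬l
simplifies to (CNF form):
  True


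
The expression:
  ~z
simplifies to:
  ~z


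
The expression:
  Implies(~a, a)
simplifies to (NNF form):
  a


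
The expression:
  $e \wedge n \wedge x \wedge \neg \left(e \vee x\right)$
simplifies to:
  $\text{False}$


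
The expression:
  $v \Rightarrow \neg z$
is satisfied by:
  {v: False, z: False}
  {z: True, v: False}
  {v: True, z: False}


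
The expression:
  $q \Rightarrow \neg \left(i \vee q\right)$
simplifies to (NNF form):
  $\neg q$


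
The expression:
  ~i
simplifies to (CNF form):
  ~i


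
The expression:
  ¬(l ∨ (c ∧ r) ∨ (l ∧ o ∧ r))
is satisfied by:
  {l: False, c: False, r: False}
  {r: True, l: False, c: False}
  {c: True, l: False, r: False}


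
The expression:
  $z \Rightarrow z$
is always true.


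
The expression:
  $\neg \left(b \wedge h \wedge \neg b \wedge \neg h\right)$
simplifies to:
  $\text{True}$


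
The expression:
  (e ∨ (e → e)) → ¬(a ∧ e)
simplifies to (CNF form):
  ¬a ∨ ¬e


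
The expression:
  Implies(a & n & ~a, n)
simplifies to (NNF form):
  True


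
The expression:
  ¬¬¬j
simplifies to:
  ¬j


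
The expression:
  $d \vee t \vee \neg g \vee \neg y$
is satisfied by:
  {d: True, t: True, g: False, y: False}
  {d: True, g: False, y: False, t: False}
  {t: True, g: False, y: False, d: False}
  {t: False, g: False, y: False, d: False}
  {d: True, y: True, t: True, g: False}
  {d: True, y: True, t: False, g: False}
  {y: True, t: True, d: False, g: False}
  {y: True, d: False, g: False, t: False}
  {t: True, d: True, g: True, y: False}
  {d: True, g: True, t: False, y: False}
  {t: True, g: True, d: False, y: False}
  {g: True, d: False, y: False, t: False}
  {d: True, y: True, g: True, t: True}
  {d: True, y: True, g: True, t: False}
  {y: True, g: True, t: True, d: False}


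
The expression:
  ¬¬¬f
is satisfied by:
  {f: False}


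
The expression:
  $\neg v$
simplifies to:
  $\neg v$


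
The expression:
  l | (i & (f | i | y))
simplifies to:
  i | l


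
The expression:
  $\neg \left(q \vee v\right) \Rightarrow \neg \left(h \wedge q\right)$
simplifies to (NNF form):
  $\text{True}$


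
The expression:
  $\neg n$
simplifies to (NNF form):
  $\neg n$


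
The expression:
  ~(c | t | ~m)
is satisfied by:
  {m: True, t: False, c: False}


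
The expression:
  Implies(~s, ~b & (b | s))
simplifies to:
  s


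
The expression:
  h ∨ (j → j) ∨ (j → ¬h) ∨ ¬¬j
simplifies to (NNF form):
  True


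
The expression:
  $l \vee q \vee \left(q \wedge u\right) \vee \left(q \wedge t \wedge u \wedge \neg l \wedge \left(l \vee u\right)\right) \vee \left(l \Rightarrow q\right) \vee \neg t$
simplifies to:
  $\text{True}$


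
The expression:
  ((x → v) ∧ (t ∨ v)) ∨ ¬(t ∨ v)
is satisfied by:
  {v: True, t: False, x: False}
  {t: False, x: False, v: False}
  {v: True, x: True, t: False}
  {x: True, t: False, v: False}
  {v: True, t: True, x: False}
  {t: True, v: False, x: False}
  {v: True, x: True, t: True}


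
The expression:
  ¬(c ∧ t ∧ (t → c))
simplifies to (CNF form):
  ¬c ∨ ¬t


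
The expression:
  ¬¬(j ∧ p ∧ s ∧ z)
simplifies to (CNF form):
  j ∧ p ∧ s ∧ z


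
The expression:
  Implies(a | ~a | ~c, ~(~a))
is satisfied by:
  {a: True}


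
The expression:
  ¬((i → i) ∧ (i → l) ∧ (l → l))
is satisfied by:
  {i: True, l: False}


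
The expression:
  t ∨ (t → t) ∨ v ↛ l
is always true.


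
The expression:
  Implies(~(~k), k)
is always true.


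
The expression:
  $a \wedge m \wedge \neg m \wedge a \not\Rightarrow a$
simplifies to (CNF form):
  $\text{False}$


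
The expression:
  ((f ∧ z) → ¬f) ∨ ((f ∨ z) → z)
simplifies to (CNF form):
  True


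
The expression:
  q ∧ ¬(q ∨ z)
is never true.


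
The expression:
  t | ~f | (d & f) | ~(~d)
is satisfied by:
  {d: True, t: True, f: False}
  {d: True, t: False, f: False}
  {t: True, d: False, f: False}
  {d: False, t: False, f: False}
  {f: True, d: True, t: True}
  {f: True, d: True, t: False}
  {f: True, t: True, d: False}


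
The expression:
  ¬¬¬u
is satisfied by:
  {u: False}


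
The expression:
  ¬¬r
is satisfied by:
  {r: True}


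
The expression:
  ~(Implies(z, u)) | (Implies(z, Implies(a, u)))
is always true.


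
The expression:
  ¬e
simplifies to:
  ¬e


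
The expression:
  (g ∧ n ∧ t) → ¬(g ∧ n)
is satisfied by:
  {g: False, t: False, n: False}
  {n: True, g: False, t: False}
  {t: True, g: False, n: False}
  {n: True, t: True, g: False}
  {g: True, n: False, t: False}
  {n: True, g: True, t: False}
  {t: True, g: True, n: False}


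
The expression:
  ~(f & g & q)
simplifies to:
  ~f | ~g | ~q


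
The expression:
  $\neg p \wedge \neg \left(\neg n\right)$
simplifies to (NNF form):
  $n \wedge \neg p$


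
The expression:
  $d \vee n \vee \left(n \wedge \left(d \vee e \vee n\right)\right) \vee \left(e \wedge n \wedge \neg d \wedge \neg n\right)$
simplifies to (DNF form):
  $d \vee n$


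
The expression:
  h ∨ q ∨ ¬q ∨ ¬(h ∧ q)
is always true.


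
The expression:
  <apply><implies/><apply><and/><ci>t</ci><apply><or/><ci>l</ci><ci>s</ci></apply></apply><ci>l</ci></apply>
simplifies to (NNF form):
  <apply><or/><ci>l</ci><apply><not/><ci>s</ci></apply><apply><not/><ci>t</ci></apply></apply>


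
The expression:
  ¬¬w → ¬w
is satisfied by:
  {w: False}


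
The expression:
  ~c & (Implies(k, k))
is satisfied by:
  {c: False}


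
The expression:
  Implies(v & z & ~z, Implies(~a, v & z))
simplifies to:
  True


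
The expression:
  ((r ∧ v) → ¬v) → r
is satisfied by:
  {r: True}


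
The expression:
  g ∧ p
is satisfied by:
  {p: True, g: True}


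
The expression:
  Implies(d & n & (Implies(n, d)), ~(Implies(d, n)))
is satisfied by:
  {d: False, n: False}
  {n: True, d: False}
  {d: True, n: False}


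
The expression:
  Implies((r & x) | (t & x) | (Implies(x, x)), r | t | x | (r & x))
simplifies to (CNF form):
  r | t | x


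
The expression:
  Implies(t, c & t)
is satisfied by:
  {c: True, t: False}
  {t: False, c: False}
  {t: True, c: True}


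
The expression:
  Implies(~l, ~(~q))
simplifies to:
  l | q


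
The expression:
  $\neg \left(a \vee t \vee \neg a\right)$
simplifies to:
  $\text{False}$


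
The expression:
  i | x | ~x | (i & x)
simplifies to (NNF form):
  True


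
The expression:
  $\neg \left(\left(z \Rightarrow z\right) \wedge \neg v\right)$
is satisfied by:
  {v: True}


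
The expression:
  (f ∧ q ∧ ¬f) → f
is always true.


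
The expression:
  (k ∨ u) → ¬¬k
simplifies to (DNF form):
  k ∨ ¬u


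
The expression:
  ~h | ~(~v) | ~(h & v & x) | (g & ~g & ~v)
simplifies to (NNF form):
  True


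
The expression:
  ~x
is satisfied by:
  {x: False}


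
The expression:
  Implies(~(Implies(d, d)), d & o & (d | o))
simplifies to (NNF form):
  True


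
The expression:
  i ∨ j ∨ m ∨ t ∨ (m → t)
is always true.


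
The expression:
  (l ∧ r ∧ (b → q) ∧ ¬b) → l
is always true.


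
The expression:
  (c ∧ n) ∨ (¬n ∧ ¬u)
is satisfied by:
  {c: True, u: False, n: False}
  {c: False, u: False, n: False}
  {n: True, c: True, u: False}
  {n: True, u: True, c: True}


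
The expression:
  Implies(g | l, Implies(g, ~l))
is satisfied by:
  {l: False, g: False}
  {g: True, l: False}
  {l: True, g: False}


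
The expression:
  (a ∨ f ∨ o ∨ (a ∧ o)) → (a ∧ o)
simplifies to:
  (a ∨ ¬f) ∧ (a ∨ ¬o) ∧ (o ∨ ¬a)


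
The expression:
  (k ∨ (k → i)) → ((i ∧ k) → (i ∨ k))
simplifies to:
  True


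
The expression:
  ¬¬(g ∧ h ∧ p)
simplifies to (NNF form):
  g ∧ h ∧ p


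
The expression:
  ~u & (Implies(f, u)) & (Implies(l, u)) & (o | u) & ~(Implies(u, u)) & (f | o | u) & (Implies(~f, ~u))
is never true.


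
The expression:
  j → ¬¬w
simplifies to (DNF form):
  w ∨ ¬j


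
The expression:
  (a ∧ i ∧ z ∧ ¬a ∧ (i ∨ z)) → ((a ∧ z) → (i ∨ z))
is always true.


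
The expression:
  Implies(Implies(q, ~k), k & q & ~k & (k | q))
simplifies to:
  k & q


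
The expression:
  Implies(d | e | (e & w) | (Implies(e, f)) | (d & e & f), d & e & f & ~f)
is never true.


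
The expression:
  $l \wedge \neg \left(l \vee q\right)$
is never true.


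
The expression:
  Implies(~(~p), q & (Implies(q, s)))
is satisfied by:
  {q: True, s: True, p: False}
  {q: True, s: False, p: False}
  {s: True, q: False, p: False}
  {q: False, s: False, p: False}
  {q: True, p: True, s: True}


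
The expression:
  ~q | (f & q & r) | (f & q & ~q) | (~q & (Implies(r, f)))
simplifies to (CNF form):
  (f | ~q) & (r | ~q)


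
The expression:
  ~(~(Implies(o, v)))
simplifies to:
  v | ~o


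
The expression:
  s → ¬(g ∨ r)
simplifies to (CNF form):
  (¬g ∨ ¬s) ∧ (¬r ∨ ¬s)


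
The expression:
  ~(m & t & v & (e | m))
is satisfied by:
  {m: False, t: False, v: False}
  {v: True, m: False, t: False}
  {t: True, m: False, v: False}
  {v: True, t: True, m: False}
  {m: True, v: False, t: False}
  {v: True, m: True, t: False}
  {t: True, m: True, v: False}


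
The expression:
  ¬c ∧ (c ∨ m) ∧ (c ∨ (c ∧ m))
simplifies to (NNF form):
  False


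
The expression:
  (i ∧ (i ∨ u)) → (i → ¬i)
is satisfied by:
  {i: False}


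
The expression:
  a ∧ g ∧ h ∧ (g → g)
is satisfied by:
  {a: True, h: True, g: True}


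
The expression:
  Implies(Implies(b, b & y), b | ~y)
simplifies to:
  b | ~y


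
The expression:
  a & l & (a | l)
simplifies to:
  a & l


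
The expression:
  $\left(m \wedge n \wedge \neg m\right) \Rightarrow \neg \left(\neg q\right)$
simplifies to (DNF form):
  $\text{True}$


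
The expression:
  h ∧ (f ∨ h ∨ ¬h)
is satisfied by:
  {h: True}


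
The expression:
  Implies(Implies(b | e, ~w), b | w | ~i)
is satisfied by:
  {b: True, w: True, i: False}
  {b: True, w: False, i: False}
  {w: True, b: False, i: False}
  {b: False, w: False, i: False}
  {b: True, i: True, w: True}
  {b: True, i: True, w: False}
  {i: True, w: True, b: False}


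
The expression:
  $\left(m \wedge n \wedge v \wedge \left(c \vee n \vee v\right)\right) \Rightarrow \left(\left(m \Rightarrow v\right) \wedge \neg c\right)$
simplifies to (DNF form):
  $\neg c \vee \neg m \vee \neg n \vee \neg v$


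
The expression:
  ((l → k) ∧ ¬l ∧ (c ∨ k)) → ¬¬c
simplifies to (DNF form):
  c ∨ l ∨ ¬k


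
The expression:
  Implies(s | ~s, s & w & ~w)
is never true.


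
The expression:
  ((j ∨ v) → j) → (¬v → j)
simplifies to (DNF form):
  j ∨ v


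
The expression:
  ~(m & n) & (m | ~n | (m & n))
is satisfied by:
  {n: False}


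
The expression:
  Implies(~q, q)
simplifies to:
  q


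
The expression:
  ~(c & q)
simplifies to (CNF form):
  ~c | ~q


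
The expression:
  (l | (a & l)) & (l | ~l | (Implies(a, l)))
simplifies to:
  l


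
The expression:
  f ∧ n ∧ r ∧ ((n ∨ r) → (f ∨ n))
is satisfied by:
  {r: True, f: True, n: True}


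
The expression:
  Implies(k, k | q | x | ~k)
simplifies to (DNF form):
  True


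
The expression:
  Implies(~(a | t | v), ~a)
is always true.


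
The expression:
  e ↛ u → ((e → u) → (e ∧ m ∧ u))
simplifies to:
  True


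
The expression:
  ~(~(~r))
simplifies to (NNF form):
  ~r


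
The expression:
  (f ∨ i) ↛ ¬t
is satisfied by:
  {t: True, i: True, f: True}
  {t: True, i: True, f: False}
  {t: True, f: True, i: False}


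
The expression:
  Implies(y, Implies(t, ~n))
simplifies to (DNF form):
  ~n | ~t | ~y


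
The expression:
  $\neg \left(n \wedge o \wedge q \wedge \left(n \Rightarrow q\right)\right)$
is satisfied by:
  {o: False, q: False, n: False}
  {n: True, o: False, q: False}
  {q: True, o: False, n: False}
  {n: True, q: True, o: False}
  {o: True, n: False, q: False}
  {n: True, o: True, q: False}
  {q: True, o: True, n: False}
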